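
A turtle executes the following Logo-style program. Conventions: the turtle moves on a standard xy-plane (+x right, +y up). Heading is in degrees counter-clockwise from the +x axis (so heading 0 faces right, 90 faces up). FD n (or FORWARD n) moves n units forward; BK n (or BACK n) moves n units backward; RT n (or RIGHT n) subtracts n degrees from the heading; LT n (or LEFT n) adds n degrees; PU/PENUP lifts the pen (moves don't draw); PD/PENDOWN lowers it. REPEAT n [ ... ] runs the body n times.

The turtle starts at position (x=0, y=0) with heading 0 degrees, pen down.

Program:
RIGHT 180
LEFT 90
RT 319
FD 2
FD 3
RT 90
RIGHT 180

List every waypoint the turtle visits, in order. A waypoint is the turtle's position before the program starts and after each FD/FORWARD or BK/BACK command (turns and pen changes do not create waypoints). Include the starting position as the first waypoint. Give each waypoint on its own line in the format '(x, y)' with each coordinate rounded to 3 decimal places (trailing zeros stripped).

Executing turtle program step by step:
Start: pos=(0,0), heading=0, pen down
RT 180: heading 0 -> 180
LT 90: heading 180 -> 270
RT 319: heading 270 -> 311
FD 2: (0,0) -> (1.312,-1.509) [heading=311, draw]
FD 3: (1.312,-1.509) -> (3.28,-3.774) [heading=311, draw]
RT 90: heading 311 -> 221
RT 180: heading 221 -> 41
Final: pos=(3.28,-3.774), heading=41, 2 segment(s) drawn
Waypoints (3 total):
(0, 0)
(1.312, -1.509)
(3.28, -3.774)

Answer: (0, 0)
(1.312, -1.509)
(3.28, -3.774)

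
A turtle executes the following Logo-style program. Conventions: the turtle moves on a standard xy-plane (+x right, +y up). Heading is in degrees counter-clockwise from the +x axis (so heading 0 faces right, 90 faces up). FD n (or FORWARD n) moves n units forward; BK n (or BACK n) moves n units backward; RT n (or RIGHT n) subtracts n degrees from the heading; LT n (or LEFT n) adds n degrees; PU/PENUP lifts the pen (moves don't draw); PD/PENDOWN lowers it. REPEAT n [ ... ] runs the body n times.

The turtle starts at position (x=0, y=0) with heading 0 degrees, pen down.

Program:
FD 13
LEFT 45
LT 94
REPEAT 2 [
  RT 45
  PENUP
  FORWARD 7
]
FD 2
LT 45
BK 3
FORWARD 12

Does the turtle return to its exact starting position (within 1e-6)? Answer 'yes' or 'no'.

Executing turtle program step by step:
Start: pos=(0,0), heading=0, pen down
FD 13: (0,0) -> (13,0) [heading=0, draw]
LT 45: heading 0 -> 45
LT 94: heading 45 -> 139
REPEAT 2 [
  -- iteration 1/2 --
  RT 45: heading 139 -> 94
  PU: pen up
  FD 7: (13,0) -> (12.512,6.983) [heading=94, move]
  -- iteration 2/2 --
  RT 45: heading 94 -> 49
  PU: pen up
  FD 7: (12.512,6.983) -> (17.104,12.266) [heading=49, move]
]
FD 2: (17.104,12.266) -> (18.416,13.775) [heading=49, move]
LT 45: heading 49 -> 94
BK 3: (18.416,13.775) -> (18.626,10.783) [heading=94, move]
FD 12: (18.626,10.783) -> (17.788,22.753) [heading=94, move]
Final: pos=(17.788,22.753), heading=94, 1 segment(s) drawn

Start position: (0, 0)
Final position: (17.788, 22.753)
Distance = 28.882; >= 1e-6 -> NOT closed

Answer: no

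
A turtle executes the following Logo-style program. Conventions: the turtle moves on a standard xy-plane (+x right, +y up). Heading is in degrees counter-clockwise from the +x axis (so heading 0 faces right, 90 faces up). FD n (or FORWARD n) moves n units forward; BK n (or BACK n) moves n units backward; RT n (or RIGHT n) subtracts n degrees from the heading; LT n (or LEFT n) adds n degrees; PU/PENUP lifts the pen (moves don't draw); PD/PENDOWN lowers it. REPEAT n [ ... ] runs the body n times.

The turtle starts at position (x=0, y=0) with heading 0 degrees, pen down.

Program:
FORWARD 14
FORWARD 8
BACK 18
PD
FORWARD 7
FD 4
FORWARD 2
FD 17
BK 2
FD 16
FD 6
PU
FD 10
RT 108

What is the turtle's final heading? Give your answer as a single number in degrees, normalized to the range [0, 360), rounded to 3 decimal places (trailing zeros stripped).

Executing turtle program step by step:
Start: pos=(0,0), heading=0, pen down
FD 14: (0,0) -> (14,0) [heading=0, draw]
FD 8: (14,0) -> (22,0) [heading=0, draw]
BK 18: (22,0) -> (4,0) [heading=0, draw]
PD: pen down
FD 7: (4,0) -> (11,0) [heading=0, draw]
FD 4: (11,0) -> (15,0) [heading=0, draw]
FD 2: (15,0) -> (17,0) [heading=0, draw]
FD 17: (17,0) -> (34,0) [heading=0, draw]
BK 2: (34,0) -> (32,0) [heading=0, draw]
FD 16: (32,0) -> (48,0) [heading=0, draw]
FD 6: (48,0) -> (54,0) [heading=0, draw]
PU: pen up
FD 10: (54,0) -> (64,0) [heading=0, move]
RT 108: heading 0 -> 252
Final: pos=(64,0), heading=252, 10 segment(s) drawn

Answer: 252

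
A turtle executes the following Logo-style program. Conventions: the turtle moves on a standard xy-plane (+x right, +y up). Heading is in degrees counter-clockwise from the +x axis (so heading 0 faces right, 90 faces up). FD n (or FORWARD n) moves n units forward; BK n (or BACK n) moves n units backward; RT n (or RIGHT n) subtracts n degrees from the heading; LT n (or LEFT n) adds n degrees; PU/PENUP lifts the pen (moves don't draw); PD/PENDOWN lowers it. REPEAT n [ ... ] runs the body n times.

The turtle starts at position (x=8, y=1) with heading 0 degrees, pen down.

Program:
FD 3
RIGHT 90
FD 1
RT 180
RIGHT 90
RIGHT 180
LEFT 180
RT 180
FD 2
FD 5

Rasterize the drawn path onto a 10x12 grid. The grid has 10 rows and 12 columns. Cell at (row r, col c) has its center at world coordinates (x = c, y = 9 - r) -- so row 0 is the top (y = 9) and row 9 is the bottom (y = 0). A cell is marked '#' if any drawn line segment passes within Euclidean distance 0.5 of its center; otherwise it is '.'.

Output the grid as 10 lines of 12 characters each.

Answer: ............
............
............
............
............
............
............
............
........####
....########

Derivation:
Segment 0: (8,1) -> (11,1)
Segment 1: (11,1) -> (11,0)
Segment 2: (11,0) -> (9,-0)
Segment 3: (9,-0) -> (4,-0)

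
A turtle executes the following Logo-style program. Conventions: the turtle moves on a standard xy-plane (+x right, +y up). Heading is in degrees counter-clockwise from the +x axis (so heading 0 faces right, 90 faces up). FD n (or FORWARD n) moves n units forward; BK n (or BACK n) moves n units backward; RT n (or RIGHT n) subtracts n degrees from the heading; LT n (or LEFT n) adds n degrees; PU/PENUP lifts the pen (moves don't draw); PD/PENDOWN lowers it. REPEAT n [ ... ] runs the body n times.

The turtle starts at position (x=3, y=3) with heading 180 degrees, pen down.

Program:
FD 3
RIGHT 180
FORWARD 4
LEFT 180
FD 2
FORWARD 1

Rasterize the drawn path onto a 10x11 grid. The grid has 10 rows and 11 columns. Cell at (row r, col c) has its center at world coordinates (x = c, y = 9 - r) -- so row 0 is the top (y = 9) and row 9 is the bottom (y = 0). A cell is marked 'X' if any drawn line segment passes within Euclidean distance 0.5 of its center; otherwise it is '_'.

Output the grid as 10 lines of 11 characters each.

Segment 0: (3,3) -> (0,3)
Segment 1: (0,3) -> (4,3)
Segment 2: (4,3) -> (2,3)
Segment 3: (2,3) -> (1,3)

Answer: ___________
___________
___________
___________
___________
___________
XXXXX______
___________
___________
___________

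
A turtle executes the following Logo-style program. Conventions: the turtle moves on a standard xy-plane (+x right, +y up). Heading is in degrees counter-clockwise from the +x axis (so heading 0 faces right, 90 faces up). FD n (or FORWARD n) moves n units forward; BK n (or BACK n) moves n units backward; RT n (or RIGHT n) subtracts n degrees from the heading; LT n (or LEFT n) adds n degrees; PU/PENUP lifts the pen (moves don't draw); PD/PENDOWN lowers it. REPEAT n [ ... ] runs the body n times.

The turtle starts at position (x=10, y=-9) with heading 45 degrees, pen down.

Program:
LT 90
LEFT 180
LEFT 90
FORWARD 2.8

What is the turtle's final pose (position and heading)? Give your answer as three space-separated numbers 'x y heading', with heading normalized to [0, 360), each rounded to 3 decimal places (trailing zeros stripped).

Answer: 11.98 -7.02 45

Derivation:
Executing turtle program step by step:
Start: pos=(10,-9), heading=45, pen down
LT 90: heading 45 -> 135
LT 180: heading 135 -> 315
LT 90: heading 315 -> 45
FD 2.8: (10,-9) -> (11.98,-7.02) [heading=45, draw]
Final: pos=(11.98,-7.02), heading=45, 1 segment(s) drawn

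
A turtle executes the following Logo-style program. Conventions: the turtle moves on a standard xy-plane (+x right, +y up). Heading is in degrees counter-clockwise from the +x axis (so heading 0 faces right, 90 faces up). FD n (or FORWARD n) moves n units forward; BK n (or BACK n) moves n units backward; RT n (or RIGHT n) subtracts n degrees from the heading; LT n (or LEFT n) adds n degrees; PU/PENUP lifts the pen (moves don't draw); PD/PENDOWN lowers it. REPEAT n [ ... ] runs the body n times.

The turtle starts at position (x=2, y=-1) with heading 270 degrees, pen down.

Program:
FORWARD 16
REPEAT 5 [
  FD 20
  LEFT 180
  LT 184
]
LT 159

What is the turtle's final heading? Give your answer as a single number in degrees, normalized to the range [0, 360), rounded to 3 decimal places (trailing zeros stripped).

Executing turtle program step by step:
Start: pos=(2,-1), heading=270, pen down
FD 16: (2,-1) -> (2,-17) [heading=270, draw]
REPEAT 5 [
  -- iteration 1/5 --
  FD 20: (2,-17) -> (2,-37) [heading=270, draw]
  LT 180: heading 270 -> 90
  LT 184: heading 90 -> 274
  -- iteration 2/5 --
  FD 20: (2,-37) -> (3.395,-56.951) [heading=274, draw]
  LT 180: heading 274 -> 94
  LT 184: heading 94 -> 278
  -- iteration 3/5 --
  FD 20: (3.395,-56.951) -> (6.179,-76.757) [heading=278, draw]
  LT 180: heading 278 -> 98
  LT 184: heading 98 -> 282
  -- iteration 4/5 --
  FD 20: (6.179,-76.757) -> (10.337,-96.32) [heading=282, draw]
  LT 180: heading 282 -> 102
  LT 184: heading 102 -> 286
  -- iteration 5/5 --
  FD 20: (10.337,-96.32) -> (15.85,-115.545) [heading=286, draw]
  LT 180: heading 286 -> 106
  LT 184: heading 106 -> 290
]
LT 159: heading 290 -> 89
Final: pos=(15.85,-115.545), heading=89, 6 segment(s) drawn

Answer: 89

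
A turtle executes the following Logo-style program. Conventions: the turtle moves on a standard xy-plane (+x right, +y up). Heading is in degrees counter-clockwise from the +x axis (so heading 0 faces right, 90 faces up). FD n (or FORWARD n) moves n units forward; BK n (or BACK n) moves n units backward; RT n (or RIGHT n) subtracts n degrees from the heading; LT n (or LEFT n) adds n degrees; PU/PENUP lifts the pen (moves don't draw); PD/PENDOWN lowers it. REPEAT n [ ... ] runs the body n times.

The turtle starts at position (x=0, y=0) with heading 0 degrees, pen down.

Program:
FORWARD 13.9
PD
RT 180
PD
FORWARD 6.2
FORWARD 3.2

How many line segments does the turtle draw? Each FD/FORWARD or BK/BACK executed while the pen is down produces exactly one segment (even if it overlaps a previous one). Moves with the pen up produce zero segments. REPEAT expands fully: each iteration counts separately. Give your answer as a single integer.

Answer: 3

Derivation:
Executing turtle program step by step:
Start: pos=(0,0), heading=0, pen down
FD 13.9: (0,0) -> (13.9,0) [heading=0, draw]
PD: pen down
RT 180: heading 0 -> 180
PD: pen down
FD 6.2: (13.9,0) -> (7.7,0) [heading=180, draw]
FD 3.2: (7.7,0) -> (4.5,0) [heading=180, draw]
Final: pos=(4.5,0), heading=180, 3 segment(s) drawn
Segments drawn: 3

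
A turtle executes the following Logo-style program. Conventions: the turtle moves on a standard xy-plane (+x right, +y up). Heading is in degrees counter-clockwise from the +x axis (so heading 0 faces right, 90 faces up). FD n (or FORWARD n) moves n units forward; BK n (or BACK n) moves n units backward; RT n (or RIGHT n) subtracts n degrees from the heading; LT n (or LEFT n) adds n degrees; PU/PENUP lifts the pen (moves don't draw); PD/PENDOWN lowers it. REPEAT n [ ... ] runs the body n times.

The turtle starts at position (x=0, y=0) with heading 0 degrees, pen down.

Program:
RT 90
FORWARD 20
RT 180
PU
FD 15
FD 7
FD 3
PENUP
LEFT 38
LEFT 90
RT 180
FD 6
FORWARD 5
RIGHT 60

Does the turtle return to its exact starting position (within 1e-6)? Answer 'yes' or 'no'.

Answer: no

Derivation:
Executing turtle program step by step:
Start: pos=(0,0), heading=0, pen down
RT 90: heading 0 -> 270
FD 20: (0,0) -> (0,-20) [heading=270, draw]
RT 180: heading 270 -> 90
PU: pen up
FD 15: (0,-20) -> (0,-5) [heading=90, move]
FD 7: (0,-5) -> (0,2) [heading=90, move]
FD 3: (0,2) -> (0,5) [heading=90, move]
PU: pen up
LT 38: heading 90 -> 128
LT 90: heading 128 -> 218
RT 180: heading 218 -> 38
FD 6: (0,5) -> (4.728,8.694) [heading=38, move]
FD 5: (4.728,8.694) -> (8.668,11.772) [heading=38, move]
RT 60: heading 38 -> 338
Final: pos=(8.668,11.772), heading=338, 1 segment(s) drawn

Start position: (0, 0)
Final position: (8.668, 11.772)
Distance = 14.619; >= 1e-6 -> NOT closed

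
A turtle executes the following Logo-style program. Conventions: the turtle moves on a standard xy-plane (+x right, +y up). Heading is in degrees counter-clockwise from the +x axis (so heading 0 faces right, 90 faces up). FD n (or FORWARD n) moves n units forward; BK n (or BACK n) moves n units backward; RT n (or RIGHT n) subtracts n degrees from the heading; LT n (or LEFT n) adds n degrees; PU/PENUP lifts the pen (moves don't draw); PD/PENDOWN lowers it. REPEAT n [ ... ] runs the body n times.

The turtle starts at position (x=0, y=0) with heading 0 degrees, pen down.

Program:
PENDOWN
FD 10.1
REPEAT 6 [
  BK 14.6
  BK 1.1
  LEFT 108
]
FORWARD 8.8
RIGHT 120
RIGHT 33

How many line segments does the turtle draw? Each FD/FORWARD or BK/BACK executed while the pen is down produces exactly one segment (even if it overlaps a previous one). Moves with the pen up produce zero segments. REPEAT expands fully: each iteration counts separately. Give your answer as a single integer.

Answer: 14

Derivation:
Executing turtle program step by step:
Start: pos=(0,0), heading=0, pen down
PD: pen down
FD 10.1: (0,0) -> (10.1,0) [heading=0, draw]
REPEAT 6 [
  -- iteration 1/6 --
  BK 14.6: (10.1,0) -> (-4.5,0) [heading=0, draw]
  BK 1.1: (-4.5,0) -> (-5.6,0) [heading=0, draw]
  LT 108: heading 0 -> 108
  -- iteration 2/6 --
  BK 14.6: (-5.6,0) -> (-1.088,-13.885) [heading=108, draw]
  BK 1.1: (-1.088,-13.885) -> (-0.748,-14.932) [heading=108, draw]
  LT 108: heading 108 -> 216
  -- iteration 3/6 --
  BK 14.6: (-0.748,-14.932) -> (11.063,-6.35) [heading=216, draw]
  BK 1.1: (11.063,-6.35) -> (11.953,-5.703) [heading=216, draw]
  LT 108: heading 216 -> 324
  -- iteration 4/6 --
  BK 14.6: (11.953,-5.703) -> (0.141,2.878) [heading=324, draw]
  BK 1.1: (0.141,2.878) -> (-0.748,3.525) [heading=324, draw]
  LT 108: heading 324 -> 72
  -- iteration 5/6 --
  BK 14.6: (-0.748,3.525) -> (-5.26,-10.361) [heading=72, draw]
  BK 1.1: (-5.26,-10.361) -> (-5.6,-11.407) [heading=72, draw]
  LT 108: heading 72 -> 180
  -- iteration 6/6 --
  BK 14.6: (-5.6,-11.407) -> (9,-11.407) [heading=180, draw]
  BK 1.1: (9,-11.407) -> (10.1,-11.407) [heading=180, draw]
  LT 108: heading 180 -> 288
]
FD 8.8: (10.1,-11.407) -> (12.819,-19.776) [heading=288, draw]
RT 120: heading 288 -> 168
RT 33: heading 168 -> 135
Final: pos=(12.819,-19.776), heading=135, 14 segment(s) drawn
Segments drawn: 14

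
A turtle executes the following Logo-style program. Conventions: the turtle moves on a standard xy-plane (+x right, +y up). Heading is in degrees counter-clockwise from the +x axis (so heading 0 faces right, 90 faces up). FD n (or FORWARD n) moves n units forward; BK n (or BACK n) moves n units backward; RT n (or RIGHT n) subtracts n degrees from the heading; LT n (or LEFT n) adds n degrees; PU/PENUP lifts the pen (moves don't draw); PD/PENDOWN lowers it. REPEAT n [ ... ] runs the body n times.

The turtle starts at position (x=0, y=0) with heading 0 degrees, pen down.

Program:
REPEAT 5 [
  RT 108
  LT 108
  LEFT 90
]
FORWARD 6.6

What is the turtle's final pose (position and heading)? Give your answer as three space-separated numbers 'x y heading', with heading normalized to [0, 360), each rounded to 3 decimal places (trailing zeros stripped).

Answer: 0 6.6 90

Derivation:
Executing turtle program step by step:
Start: pos=(0,0), heading=0, pen down
REPEAT 5 [
  -- iteration 1/5 --
  RT 108: heading 0 -> 252
  LT 108: heading 252 -> 0
  LT 90: heading 0 -> 90
  -- iteration 2/5 --
  RT 108: heading 90 -> 342
  LT 108: heading 342 -> 90
  LT 90: heading 90 -> 180
  -- iteration 3/5 --
  RT 108: heading 180 -> 72
  LT 108: heading 72 -> 180
  LT 90: heading 180 -> 270
  -- iteration 4/5 --
  RT 108: heading 270 -> 162
  LT 108: heading 162 -> 270
  LT 90: heading 270 -> 0
  -- iteration 5/5 --
  RT 108: heading 0 -> 252
  LT 108: heading 252 -> 0
  LT 90: heading 0 -> 90
]
FD 6.6: (0,0) -> (0,6.6) [heading=90, draw]
Final: pos=(0,6.6), heading=90, 1 segment(s) drawn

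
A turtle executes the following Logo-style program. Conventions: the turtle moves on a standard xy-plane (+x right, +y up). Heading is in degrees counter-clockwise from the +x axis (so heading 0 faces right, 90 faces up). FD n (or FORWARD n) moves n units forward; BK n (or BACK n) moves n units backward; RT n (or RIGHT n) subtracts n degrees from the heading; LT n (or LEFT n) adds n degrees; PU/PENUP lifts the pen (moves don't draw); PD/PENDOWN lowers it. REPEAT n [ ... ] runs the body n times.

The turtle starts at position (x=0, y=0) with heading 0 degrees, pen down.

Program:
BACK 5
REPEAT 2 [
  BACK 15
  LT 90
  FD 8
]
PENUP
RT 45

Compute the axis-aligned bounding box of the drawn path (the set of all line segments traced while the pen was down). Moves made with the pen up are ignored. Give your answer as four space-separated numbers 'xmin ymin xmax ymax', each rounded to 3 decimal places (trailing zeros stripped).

Answer: -28 -7 0 8

Derivation:
Executing turtle program step by step:
Start: pos=(0,0), heading=0, pen down
BK 5: (0,0) -> (-5,0) [heading=0, draw]
REPEAT 2 [
  -- iteration 1/2 --
  BK 15: (-5,0) -> (-20,0) [heading=0, draw]
  LT 90: heading 0 -> 90
  FD 8: (-20,0) -> (-20,8) [heading=90, draw]
  -- iteration 2/2 --
  BK 15: (-20,8) -> (-20,-7) [heading=90, draw]
  LT 90: heading 90 -> 180
  FD 8: (-20,-7) -> (-28,-7) [heading=180, draw]
]
PU: pen up
RT 45: heading 180 -> 135
Final: pos=(-28,-7), heading=135, 5 segment(s) drawn

Segment endpoints: x in {-28, -20, -5, 0}, y in {-7, -7, 0, 8}
xmin=-28, ymin=-7, xmax=0, ymax=8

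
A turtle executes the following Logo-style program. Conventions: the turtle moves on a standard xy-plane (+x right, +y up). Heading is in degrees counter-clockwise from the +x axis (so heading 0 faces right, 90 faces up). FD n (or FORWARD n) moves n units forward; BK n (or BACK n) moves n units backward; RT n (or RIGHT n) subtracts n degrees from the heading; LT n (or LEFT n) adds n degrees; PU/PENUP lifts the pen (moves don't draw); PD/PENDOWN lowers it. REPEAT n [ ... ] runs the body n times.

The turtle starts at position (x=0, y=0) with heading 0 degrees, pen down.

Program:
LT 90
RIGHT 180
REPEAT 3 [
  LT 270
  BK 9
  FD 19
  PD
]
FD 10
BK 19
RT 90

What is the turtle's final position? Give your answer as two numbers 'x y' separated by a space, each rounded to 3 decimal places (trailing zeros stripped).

Answer: -9 10

Derivation:
Executing turtle program step by step:
Start: pos=(0,0), heading=0, pen down
LT 90: heading 0 -> 90
RT 180: heading 90 -> 270
REPEAT 3 [
  -- iteration 1/3 --
  LT 270: heading 270 -> 180
  BK 9: (0,0) -> (9,0) [heading=180, draw]
  FD 19: (9,0) -> (-10,0) [heading=180, draw]
  PD: pen down
  -- iteration 2/3 --
  LT 270: heading 180 -> 90
  BK 9: (-10,0) -> (-10,-9) [heading=90, draw]
  FD 19: (-10,-9) -> (-10,10) [heading=90, draw]
  PD: pen down
  -- iteration 3/3 --
  LT 270: heading 90 -> 0
  BK 9: (-10,10) -> (-19,10) [heading=0, draw]
  FD 19: (-19,10) -> (0,10) [heading=0, draw]
  PD: pen down
]
FD 10: (0,10) -> (10,10) [heading=0, draw]
BK 19: (10,10) -> (-9,10) [heading=0, draw]
RT 90: heading 0 -> 270
Final: pos=(-9,10), heading=270, 8 segment(s) drawn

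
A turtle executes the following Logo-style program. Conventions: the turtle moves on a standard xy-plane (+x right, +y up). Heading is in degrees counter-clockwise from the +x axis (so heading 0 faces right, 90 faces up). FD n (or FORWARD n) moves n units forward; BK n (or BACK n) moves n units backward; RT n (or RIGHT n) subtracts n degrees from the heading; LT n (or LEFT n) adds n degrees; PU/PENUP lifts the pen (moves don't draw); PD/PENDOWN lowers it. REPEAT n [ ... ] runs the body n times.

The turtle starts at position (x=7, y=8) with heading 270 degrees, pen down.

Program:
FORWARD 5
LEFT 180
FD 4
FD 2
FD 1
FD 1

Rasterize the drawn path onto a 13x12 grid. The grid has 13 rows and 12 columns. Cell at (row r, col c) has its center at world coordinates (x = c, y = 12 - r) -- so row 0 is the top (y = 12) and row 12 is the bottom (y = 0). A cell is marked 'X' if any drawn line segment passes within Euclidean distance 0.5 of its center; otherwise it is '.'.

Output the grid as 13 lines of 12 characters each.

Answer: ............
.......X....
.......X....
.......X....
.......X....
.......X....
.......X....
.......X....
.......X....
.......X....
............
............
............

Derivation:
Segment 0: (7,8) -> (7,3)
Segment 1: (7,3) -> (7,7)
Segment 2: (7,7) -> (7,9)
Segment 3: (7,9) -> (7,10)
Segment 4: (7,10) -> (7,11)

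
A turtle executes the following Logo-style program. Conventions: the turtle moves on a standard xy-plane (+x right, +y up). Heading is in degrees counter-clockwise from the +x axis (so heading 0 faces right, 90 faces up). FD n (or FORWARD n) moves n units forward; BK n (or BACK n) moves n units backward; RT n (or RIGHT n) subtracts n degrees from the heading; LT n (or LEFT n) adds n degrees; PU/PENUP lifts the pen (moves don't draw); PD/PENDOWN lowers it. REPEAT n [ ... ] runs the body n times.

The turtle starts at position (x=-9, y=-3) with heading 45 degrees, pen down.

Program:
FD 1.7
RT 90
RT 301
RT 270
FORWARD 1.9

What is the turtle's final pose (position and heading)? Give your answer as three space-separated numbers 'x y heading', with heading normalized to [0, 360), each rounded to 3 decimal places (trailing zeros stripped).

Executing turtle program step by step:
Start: pos=(-9,-3), heading=45, pen down
FD 1.7: (-9,-3) -> (-7.798,-1.798) [heading=45, draw]
RT 90: heading 45 -> 315
RT 301: heading 315 -> 14
RT 270: heading 14 -> 104
FD 1.9: (-7.798,-1.798) -> (-8.258,0.046) [heading=104, draw]
Final: pos=(-8.258,0.046), heading=104, 2 segment(s) drawn

Answer: -8.258 0.046 104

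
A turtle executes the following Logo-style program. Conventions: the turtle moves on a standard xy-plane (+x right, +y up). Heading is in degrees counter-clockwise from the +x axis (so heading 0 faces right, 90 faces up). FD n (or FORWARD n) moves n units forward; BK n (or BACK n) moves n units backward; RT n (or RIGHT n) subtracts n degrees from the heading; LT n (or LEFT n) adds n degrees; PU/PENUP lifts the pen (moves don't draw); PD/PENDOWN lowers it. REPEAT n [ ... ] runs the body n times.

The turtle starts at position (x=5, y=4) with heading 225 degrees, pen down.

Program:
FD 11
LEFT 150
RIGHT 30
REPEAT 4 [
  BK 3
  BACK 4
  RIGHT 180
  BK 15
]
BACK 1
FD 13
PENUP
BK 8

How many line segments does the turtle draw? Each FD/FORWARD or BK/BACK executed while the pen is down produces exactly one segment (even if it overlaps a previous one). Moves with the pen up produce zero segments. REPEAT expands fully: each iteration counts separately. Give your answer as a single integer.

Executing turtle program step by step:
Start: pos=(5,4), heading=225, pen down
FD 11: (5,4) -> (-2.778,-3.778) [heading=225, draw]
LT 150: heading 225 -> 15
RT 30: heading 15 -> 345
REPEAT 4 [
  -- iteration 1/4 --
  BK 3: (-2.778,-3.778) -> (-5.676,-3.002) [heading=345, draw]
  BK 4: (-5.676,-3.002) -> (-9.54,-1.966) [heading=345, draw]
  RT 180: heading 345 -> 165
  BK 15: (-9.54,-1.966) -> (4.949,-5.849) [heading=165, draw]
  -- iteration 2/4 --
  BK 3: (4.949,-5.849) -> (7.847,-6.625) [heading=165, draw]
  BK 4: (7.847,-6.625) -> (11.711,-7.66) [heading=165, draw]
  RT 180: heading 165 -> 345
  BK 15: (11.711,-7.66) -> (-2.778,-3.778) [heading=345, draw]
  -- iteration 3/4 --
  BK 3: (-2.778,-3.778) -> (-5.676,-3.002) [heading=345, draw]
  BK 4: (-5.676,-3.002) -> (-9.54,-1.966) [heading=345, draw]
  RT 180: heading 345 -> 165
  BK 15: (-9.54,-1.966) -> (4.949,-5.849) [heading=165, draw]
  -- iteration 4/4 --
  BK 3: (4.949,-5.849) -> (7.847,-6.625) [heading=165, draw]
  BK 4: (7.847,-6.625) -> (11.711,-7.66) [heading=165, draw]
  RT 180: heading 165 -> 345
  BK 15: (11.711,-7.66) -> (-2.778,-3.778) [heading=345, draw]
]
BK 1: (-2.778,-3.778) -> (-3.744,-3.519) [heading=345, draw]
FD 13: (-3.744,-3.519) -> (8.813,-6.884) [heading=345, draw]
PU: pen up
BK 8: (8.813,-6.884) -> (1.086,-4.813) [heading=345, move]
Final: pos=(1.086,-4.813), heading=345, 15 segment(s) drawn
Segments drawn: 15

Answer: 15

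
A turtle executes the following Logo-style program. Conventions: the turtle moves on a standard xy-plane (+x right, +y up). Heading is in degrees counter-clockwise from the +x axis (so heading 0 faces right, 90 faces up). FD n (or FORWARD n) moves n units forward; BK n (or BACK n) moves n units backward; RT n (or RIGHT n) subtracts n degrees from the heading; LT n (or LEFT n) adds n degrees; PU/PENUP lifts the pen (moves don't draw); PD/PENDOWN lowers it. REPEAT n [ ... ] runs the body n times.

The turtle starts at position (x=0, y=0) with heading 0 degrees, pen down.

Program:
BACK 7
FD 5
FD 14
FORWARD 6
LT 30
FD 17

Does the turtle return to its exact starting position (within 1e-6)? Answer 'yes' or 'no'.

Executing turtle program step by step:
Start: pos=(0,0), heading=0, pen down
BK 7: (0,0) -> (-7,0) [heading=0, draw]
FD 5: (-7,0) -> (-2,0) [heading=0, draw]
FD 14: (-2,0) -> (12,0) [heading=0, draw]
FD 6: (12,0) -> (18,0) [heading=0, draw]
LT 30: heading 0 -> 30
FD 17: (18,0) -> (32.722,8.5) [heading=30, draw]
Final: pos=(32.722,8.5), heading=30, 5 segment(s) drawn

Start position: (0, 0)
Final position: (32.722, 8.5)
Distance = 33.808; >= 1e-6 -> NOT closed

Answer: no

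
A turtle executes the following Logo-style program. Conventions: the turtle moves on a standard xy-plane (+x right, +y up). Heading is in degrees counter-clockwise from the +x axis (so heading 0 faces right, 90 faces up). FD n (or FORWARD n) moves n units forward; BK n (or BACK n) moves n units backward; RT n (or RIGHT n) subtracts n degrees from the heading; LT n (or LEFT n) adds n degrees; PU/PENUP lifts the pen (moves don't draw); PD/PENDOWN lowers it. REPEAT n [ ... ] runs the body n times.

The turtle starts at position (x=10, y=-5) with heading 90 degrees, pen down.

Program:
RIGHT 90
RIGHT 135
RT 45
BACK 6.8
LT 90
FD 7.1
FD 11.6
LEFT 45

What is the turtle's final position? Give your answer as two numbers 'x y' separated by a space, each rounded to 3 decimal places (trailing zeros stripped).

Executing turtle program step by step:
Start: pos=(10,-5), heading=90, pen down
RT 90: heading 90 -> 0
RT 135: heading 0 -> 225
RT 45: heading 225 -> 180
BK 6.8: (10,-5) -> (16.8,-5) [heading=180, draw]
LT 90: heading 180 -> 270
FD 7.1: (16.8,-5) -> (16.8,-12.1) [heading=270, draw]
FD 11.6: (16.8,-12.1) -> (16.8,-23.7) [heading=270, draw]
LT 45: heading 270 -> 315
Final: pos=(16.8,-23.7), heading=315, 3 segment(s) drawn

Answer: 16.8 -23.7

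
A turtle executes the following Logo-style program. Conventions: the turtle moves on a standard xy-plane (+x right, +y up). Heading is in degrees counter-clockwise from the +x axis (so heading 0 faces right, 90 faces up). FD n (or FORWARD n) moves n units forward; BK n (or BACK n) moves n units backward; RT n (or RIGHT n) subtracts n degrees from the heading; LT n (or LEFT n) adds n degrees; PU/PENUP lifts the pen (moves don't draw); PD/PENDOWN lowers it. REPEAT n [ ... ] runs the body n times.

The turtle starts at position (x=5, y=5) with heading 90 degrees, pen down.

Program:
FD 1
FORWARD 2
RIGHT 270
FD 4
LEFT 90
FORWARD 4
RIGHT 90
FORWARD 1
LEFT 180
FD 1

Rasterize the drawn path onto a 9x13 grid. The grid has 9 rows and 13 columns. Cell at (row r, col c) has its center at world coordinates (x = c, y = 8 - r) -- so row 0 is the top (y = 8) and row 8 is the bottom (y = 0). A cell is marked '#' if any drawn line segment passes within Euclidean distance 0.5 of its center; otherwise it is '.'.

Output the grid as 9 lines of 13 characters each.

Segment 0: (5,5) -> (5,6)
Segment 1: (5,6) -> (5,8)
Segment 2: (5,8) -> (1,8)
Segment 3: (1,8) -> (1,4)
Segment 4: (1,4) -> (0,4)
Segment 5: (0,4) -> (1,4)

Answer: .#####.......
.#...#.......
.#...#.......
.#...#.......
##...........
.............
.............
.............
.............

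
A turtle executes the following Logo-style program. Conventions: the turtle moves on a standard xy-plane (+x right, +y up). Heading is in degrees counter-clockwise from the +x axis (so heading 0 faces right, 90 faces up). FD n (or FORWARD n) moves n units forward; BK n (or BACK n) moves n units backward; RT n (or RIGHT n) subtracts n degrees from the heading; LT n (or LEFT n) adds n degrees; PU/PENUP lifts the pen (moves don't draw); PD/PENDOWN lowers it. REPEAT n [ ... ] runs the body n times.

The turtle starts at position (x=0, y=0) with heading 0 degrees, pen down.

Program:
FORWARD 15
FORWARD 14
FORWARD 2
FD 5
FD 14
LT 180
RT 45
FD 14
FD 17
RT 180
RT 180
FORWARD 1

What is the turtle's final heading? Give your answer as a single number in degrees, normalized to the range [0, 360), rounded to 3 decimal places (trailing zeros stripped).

Answer: 135

Derivation:
Executing turtle program step by step:
Start: pos=(0,0), heading=0, pen down
FD 15: (0,0) -> (15,0) [heading=0, draw]
FD 14: (15,0) -> (29,0) [heading=0, draw]
FD 2: (29,0) -> (31,0) [heading=0, draw]
FD 5: (31,0) -> (36,0) [heading=0, draw]
FD 14: (36,0) -> (50,0) [heading=0, draw]
LT 180: heading 0 -> 180
RT 45: heading 180 -> 135
FD 14: (50,0) -> (40.101,9.899) [heading=135, draw]
FD 17: (40.101,9.899) -> (28.08,21.92) [heading=135, draw]
RT 180: heading 135 -> 315
RT 180: heading 315 -> 135
FD 1: (28.08,21.92) -> (27.373,22.627) [heading=135, draw]
Final: pos=(27.373,22.627), heading=135, 8 segment(s) drawn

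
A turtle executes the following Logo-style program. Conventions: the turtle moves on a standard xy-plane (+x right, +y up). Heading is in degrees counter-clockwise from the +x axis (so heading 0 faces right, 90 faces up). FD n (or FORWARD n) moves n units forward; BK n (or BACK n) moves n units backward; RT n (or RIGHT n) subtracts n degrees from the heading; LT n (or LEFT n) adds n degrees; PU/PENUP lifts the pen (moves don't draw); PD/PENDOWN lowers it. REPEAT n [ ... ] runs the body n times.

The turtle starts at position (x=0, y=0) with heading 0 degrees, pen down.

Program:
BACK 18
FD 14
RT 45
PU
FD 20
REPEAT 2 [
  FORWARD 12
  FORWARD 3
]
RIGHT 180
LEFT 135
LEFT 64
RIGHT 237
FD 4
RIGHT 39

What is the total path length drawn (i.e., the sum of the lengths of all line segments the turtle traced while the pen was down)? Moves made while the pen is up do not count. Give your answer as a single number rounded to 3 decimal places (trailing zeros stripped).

Answer: 32

Derivation:
Executing turtle program step by step:
Start: pos=(0,0), heading=0, pen down
BK 18: (0,0) -> (-18,0) [heading=0, draw]
FD 14: (-18,0) -> (-4,0) [heading=0, draw]
RT 45: heading 0 -> 315
PU: pen up
FD 20: (-4,0) -> (10.142,-14.142) [heading=315, move]
REPEAT 2 [
  -- iteration 1/2 --
  FD 12: (10.142,-14.142) -> (18.627,-22.627) [heading=315, move]
  FD 3: (18.627,-22.627) -> (20.749,-24.749) [heading=315, move]
  -- iteration 2/2 --
  FD 12: (20.749,-24.749) -> (29.234,-33.234) [heading=315, move]
  FD 3: (29.234,-33.234) -> (31.355,-35.355) [heading=315, move]
]
RT 180: heading 315 -> 135
LT 135: heading 135 -> 270
LT 64: heading 270 -> 334
RT 237: heading 334 -> 97
FD 4: (31.355,-35.355) -> (30.868,-31.385) [heading=97, move]
RT 39: heading 97 -> 58
Final: pos=(30.868,-31.385), heading=58, 2 segment(s) drawn

Segment lengths:
  seg 1: (0,0) -> (-18,0), length = 18
  seg 2: (-18,0) -> (-4,0), length = 14
Total = 32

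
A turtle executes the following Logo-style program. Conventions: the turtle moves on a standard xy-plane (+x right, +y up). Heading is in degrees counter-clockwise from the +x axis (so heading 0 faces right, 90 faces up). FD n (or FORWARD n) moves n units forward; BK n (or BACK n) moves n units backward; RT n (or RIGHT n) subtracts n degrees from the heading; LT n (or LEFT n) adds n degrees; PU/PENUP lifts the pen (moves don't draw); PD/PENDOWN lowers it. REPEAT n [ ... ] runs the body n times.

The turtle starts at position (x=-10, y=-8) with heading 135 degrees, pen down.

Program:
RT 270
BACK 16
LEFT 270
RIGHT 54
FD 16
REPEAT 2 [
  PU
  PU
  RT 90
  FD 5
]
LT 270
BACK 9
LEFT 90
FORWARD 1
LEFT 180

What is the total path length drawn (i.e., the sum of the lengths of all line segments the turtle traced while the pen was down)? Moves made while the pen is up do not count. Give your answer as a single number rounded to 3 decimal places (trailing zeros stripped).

Executing turtle program step by step:
Start: pos=(-10,-8), heading=135, pen down
RT 270: heading 135 -> 225
BK 16: (-10,-8) -> (1.314,3.314) [heading=225, draw]
LT 270: heading 225 -> 135
RT 54: heading 135 -> 81
FD 16: (1.314,3.314) -> (3.817,19.117) [heading=81, draw]
REPEAT 2 [
  -- iteration 1/2 --
  PU: pen up
  PU: pen up
  RT 90: heading 81 -> 351
  FD 5: (3.817,19.117) -> (8.755,18.335) [heading=351, move]
  -- iteration 2/2 --
  PU: pen up
  PU: pen up
  RT 90: heading 351 -> 261
  FD 5: (8.755,18.335) -> (7.973,13.396) [heading=261, move]
]
LT 270: heading 261 -> 171
BK 9: (7.973,13.396) -> (16.862,11.988) [heading=171, move]
LT 90: heading 171 -> 261
FD 1: (16.862,11.988) -> (16.706,11.001) [heading=261, move]
LT 180: heading 261 -> 81
Final: pos=(16.706,11.001), heading=81, 2 segment(s) drawn

Segment lengths:
  seg 1: (-10,-8) -> (1.314,3.314), length = 16
  seg 2: (1.314,3.314) -> (3.817,19.117), length = 16
Total = 32

Answer: 32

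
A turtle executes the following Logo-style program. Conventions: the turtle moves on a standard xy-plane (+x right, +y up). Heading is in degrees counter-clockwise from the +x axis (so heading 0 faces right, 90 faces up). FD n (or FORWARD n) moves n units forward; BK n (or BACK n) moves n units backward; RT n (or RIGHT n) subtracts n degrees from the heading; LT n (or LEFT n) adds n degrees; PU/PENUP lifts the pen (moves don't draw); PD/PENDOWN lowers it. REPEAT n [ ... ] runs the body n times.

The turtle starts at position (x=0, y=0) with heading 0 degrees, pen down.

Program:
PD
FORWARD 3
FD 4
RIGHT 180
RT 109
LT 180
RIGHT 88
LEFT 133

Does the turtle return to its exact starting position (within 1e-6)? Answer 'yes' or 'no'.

Answer: no

Derivation:
Executing turtle program step by step:
Start: pos=(0,0), heading=0, pen down
PD: pen down
FD 3: (0,0) -> (3,0) [heading=0, draw]
FD 4: (3,0) -> (7,0) [heading=0, draw]
RT 180: heading 0 -> 180
RT 109: heading 180 -> 71
LT 180: heading 71 -> 251
RT 88: heading 251 -> 163
LT 133: heading 163 -> 296
Final: pos=(7,0), heading=296, 2 segment(s) drawn

Start position: (0, 0)
Final position: (7, 0)
Distance = 7; >= 1e-6 -> NOT closed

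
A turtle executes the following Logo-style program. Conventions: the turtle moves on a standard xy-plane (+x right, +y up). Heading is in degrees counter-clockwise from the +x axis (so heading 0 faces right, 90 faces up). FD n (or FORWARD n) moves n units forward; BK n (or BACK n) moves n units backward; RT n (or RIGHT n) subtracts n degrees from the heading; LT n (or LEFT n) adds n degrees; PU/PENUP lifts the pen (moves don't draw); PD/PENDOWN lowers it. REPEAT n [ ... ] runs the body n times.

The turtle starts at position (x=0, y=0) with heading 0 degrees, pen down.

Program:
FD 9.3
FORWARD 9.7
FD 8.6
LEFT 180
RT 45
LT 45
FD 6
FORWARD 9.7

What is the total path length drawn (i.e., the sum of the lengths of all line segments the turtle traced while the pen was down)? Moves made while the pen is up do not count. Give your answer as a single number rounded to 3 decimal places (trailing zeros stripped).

Executing turtle program step by step:
Start: pos=(0,0), heading=0, pen down
FD 9.3: (0,0) -> (9.3,0) [heading=0, draw]
FD 9.7: (9.3,0) -> (19,0) [heading=0, draw]
FD 8.6: (19,0) -> (27.6,0) [heading=0, draw]
LT 180: heading 0 -> 180
RT 45: heading 180 -> 135
LT 45: heading 135 -> 180
FD 6: (27.6,0) -> (21.6,0) [heading=180, draw]
FD 9.7: (21.6,0) -> (11.9,0) [heading=180, draw]
Final: pos=(11.9,0), heading=180, 5 segment(s) drawn

Segment lengths:
  seg 1: (0,0) -> (9.3,0), length = 9.3
  seg 2: (9.3,0) -> (19,0), length = 9.7
  seg 3: (19,0) -> (27.6,0), length = 8.6
  seg 4: (27.6,0) -> (21.6,0), length = 6
  seg 5: (21.6,0) -> (11.9,0), length = 9.7
Total = 43.3

Answer: 43.3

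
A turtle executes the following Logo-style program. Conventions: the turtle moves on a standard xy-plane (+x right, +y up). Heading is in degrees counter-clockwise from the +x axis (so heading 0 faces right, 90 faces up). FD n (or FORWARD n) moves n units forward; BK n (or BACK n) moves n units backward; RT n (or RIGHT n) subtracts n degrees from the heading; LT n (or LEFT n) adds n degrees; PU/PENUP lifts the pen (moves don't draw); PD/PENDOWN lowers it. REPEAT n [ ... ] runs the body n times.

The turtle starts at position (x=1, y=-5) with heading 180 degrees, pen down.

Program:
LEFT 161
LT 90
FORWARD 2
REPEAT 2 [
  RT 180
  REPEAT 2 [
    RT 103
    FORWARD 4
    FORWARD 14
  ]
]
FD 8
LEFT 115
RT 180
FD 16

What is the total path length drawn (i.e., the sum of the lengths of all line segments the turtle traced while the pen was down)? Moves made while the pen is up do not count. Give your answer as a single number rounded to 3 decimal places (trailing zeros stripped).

Executing turtle program step by step:
Start: pos=(1,-5), heading=180, pen down
LT 161: heading 180 -> 341
LT 90: heading 341 -> 71
FD 2: (1,-5) -> (1.651,-3.109) [heading=71, draw]
REPEAT 2 [
  -- iteration 1/2 --
  RT 180: heading 71 -> 251
  REPEAT 2 [
    -- iteration 1/2 --
    RT 103: heading 251 -> 148
    FD 4: (1.651,-3.109) -> (-1.741,-0.989) [heading=148, draw]
    FD 14: (-1.741,-0.989) -> (-13.614,6.43) [heading=148, draw]
    -- iteration 2/2 --
    RT 103: heading 148 -> 45
    FD 4: (-13.614,6.43) -> (-10.785,9.258) [heading=45, draw]
    FD 14: (-10.785,9.258) -> (-0.886,19.158) [heading=45, draw]
  ]
  -- iteration 2/2 --
  RT 180: heading 45 -> 225
  REPEAT 2 [
    -- iteration 1/2 --
    RT 103: heading 225 -> 122
    FD 4: (-0.886,19.158) -> (-3.005,22.55) [heading=122, draw]
    FD 14: (-3.005,22.55) -> (-10.424,34.422) [heading=122, draw]
    -- iteration 2/2 --
    RT 103: heading 122 -> 19
    FD 4: (-10.424,34.422) -> (-6.642,35.725) [heading=19, draw]
    FD 14: (-6.642,35.725) -> (6.595,40.283) [heading=19, draw]
  ]
]
FD 8: (6.595,40.283) -> (14.159,42.887) [heading=19, draw]
LT 115: heading 19 -> 134
RT 180: heading 134 -> 314
FD 16: (14.159,42.887) -> (25.274,31.378) [heading=314, draw]
Final: pos=(25.274,31.378), heading=314, 11 segment(s) drawn

Segment lengths:
  seg 1: (1,-5) -> (1.651,-3.109), length = 2
  seg 2: (1.651,-3.109) -> (-1.741,-0.989), length = 4
  seg 3: (-1.741,-0.989) -> (-13.614,6.43), length = 14
  seg 4: (-13.614,6.43) -> (-10.785,9.258), length = 4
  seg 5: (-10.785,9.258) -> (-0.886,19.158), length = 14
  seg 6: (-0.886,19.158) -> (-3.005,22.55), length = 4
  seg 7: (-3.005,22.55) -> (-10.424,34.422), length = 14
  seg 8: (-10.424,34.422) -> (-6.642,35.725), length = 4
  seg 9: (-6.642,35.725) -> (6.595,40.283), length = 14
  seg 10: (6.595,40.283) -> (14.159,42.887), length = 8
  seg 11: (14.159,42.887) -> (25.274,31.378), length = 16
Total = 98

Answer: 98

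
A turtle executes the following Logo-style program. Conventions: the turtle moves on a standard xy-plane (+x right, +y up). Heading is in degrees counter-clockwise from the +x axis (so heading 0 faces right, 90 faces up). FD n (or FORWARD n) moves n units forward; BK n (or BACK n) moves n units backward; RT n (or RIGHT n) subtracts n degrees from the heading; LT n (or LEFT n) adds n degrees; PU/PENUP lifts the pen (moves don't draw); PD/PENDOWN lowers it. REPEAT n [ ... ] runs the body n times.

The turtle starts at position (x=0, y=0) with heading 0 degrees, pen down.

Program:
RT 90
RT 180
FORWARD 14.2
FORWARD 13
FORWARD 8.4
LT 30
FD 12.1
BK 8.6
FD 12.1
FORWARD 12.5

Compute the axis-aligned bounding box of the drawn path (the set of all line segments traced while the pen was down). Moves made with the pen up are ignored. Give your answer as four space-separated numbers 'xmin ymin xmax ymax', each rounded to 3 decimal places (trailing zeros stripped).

Answer: -14.05 0 0 59.935

Derivation:
Executing turtle program step by step:
Start: pos=(0,0), heading=0, pen down
RT 90: heading 0 -> 270
RT 180: heading 270 -> 90
FD 14.2: (0,0) -> (0,14.2) [heading=90, draw]
FD 13: (0,14.2) -> (0,27.2) [heading=90, draw]
FD 8.4: (0,27.2) -> (0,35.6) [heading=90, draw]
LT 30: heading 90 -> 120
FD 12.1: (0,35.6) -> (-6.05,46.079) [heading=120, draw]
BK 8.6: (-6.05,46.079) -> (-1.75,38.631) [heading=120, draw]
FD 12.1: (-1.75,38.631) -> (-7.8,49.11) [heading=120, draw]
FD 12.5: (-7.8,49.11) -> (-14.05,59.935) [heading=120, draw]
Final: pos=(-14.05,59.935), heading=120, 7 segment(s) drawn

Segment endpoints: x in {-14.05, -7.8, -6.05, -1.75, 0, 0, 0, 0}, y in {0, 14.2, 27.2, 35.6, 38.631, 46.079, 49.11, 59.935}
xmin=-14.05, ymin=0, xmax=0, ymax=59.935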